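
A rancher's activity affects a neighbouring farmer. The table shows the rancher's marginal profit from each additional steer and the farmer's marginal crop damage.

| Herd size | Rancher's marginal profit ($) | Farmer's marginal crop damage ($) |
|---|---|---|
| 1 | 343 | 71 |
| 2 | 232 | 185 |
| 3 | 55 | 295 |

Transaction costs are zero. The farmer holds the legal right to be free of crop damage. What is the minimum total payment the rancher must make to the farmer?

$256

Efficient level: marginal profit ≥ marginal crop damage through level 2, so k* = 2.
With the farmer holding the right, the rancher must at least compensate total damage at k*: 71 + 185 = 256.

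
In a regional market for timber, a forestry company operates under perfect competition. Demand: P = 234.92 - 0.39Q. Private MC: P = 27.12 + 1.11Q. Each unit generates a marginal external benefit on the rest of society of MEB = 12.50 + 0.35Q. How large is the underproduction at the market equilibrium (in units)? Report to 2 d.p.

Market equilibrium (private): 27.12 + 1.11Q = 234.92 - 0.39Q → Q_m = 138.5333.
Social marginal cost = private MC − MEB = 14.62 + 0.76Q.
Set SMC = demand: 14.62 + 0.76Q = 234.92 - 0.39Q → Q* = 191.5652.
Gap = |138.5333 − 191.5652| = 53.0319.

53.03 units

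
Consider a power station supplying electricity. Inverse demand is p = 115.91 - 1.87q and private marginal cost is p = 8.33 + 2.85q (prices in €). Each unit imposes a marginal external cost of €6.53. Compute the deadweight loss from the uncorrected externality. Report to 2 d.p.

Market equilibrium (private): 8.33 + 2.85q = 115.91 - 1.87q → q_m = 22.7924.
Social marginal cost = private MC + MEC = 14.86 + 2.85q.
Set SMC = demand: 14.86 + 2.85q = 115.91 - 1.87q → q* = 21.4089.
Height of the DWL triangle at q_m is SMC(q_m) − demand(q_m) = MEC(q_m) = 6.5300.
DWL = ½ × 1.3835 × 6.5300 = 4.5171.

DWL = €4.52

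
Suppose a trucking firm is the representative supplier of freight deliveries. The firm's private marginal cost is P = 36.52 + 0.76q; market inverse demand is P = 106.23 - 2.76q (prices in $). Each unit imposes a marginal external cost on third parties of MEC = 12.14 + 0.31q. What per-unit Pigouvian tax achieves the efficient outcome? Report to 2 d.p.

tax = $16.80 per unit

Social marginal cost = private MC + MEC = 48.66 + 1.07q.
Set SMC = demand: 48.66 + 1.07q = 106.23 - 2.76q → q* = 15.0313.
The Pigouvian tax equals MEC at q*: 12.14 + 0.31×15.0313 = 16.7997.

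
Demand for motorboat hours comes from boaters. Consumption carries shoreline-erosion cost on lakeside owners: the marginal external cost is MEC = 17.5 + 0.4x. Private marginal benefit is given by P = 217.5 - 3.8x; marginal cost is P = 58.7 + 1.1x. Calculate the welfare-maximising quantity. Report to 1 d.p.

Social marginal benefit = demand − MEC = 200.0 - 4.2x.
Set SMB = MC: 200.0 - 4.2x = 58.7 + 1.1x → x* = 26.6604.

x* = 26.7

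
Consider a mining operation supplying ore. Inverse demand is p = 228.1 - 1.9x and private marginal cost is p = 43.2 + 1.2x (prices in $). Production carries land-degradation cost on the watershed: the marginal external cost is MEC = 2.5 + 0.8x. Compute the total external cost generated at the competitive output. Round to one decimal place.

Market equilibrium (private): 43.2 + 1.2x = 228.1 - 1.9x → x_m = 59.6452.
Total external cost = ∫₀^{x_m} (2.5 + 0.8x) dx = 2.5×59.6452 + ½×0.8×59.6452² = 1572.1330.

$1572.1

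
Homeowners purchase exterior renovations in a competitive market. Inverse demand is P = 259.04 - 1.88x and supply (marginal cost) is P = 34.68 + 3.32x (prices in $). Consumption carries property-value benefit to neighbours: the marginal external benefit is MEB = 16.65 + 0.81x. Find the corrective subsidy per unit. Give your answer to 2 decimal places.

subsidy = $61.12 per unit

Social marginal benefit = demand + MEB = 275.69 - 1.07x.
Set SMB = MC: 275.69 - 1.07x = 34.68 + 3.32x → x* = 54.8998.
The Pigouvian subsidy equals MEB at x*: 16.65 + 0.81×54.8998 = 61.1188.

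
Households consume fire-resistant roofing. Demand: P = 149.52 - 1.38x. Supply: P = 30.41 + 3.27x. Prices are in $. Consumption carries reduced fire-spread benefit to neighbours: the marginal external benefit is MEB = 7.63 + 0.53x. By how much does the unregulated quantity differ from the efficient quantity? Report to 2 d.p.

Market equilibrium (private): 30.41 + 3.27x = 149.52 - 1.38x → x_m = 25.6151.
Social marginal benefit = demand + MEB = 157.15 - 0.85x.
Set SMB = MC: 157.15 - 0.85x = 30.41 + 3.27x → x* = 30.7621.
Gap = |25.6151 − 30.7621| = 5.1470.

5.15 units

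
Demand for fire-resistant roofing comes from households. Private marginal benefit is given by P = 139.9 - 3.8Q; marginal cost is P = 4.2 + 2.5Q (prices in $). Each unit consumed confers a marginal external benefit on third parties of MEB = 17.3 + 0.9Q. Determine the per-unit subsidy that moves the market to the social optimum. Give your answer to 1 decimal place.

Social marginal benefit = demand + MEB = 157.2 - 2.9Q.
Set SMB = MC: 157.2 - 2.9Q = 4.2 + 2.5Q → Q* = 28.3333.
The Pigouvian subsidy equals MEB at Q*: 17.3 + 0.9×28.3333 = 42.8000.

subsidy = $42.8 per unit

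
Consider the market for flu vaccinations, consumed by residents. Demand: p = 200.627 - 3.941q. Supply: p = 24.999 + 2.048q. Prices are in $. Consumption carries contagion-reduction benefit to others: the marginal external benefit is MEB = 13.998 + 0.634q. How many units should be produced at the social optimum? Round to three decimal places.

q* = 35.411

Social marginal benefit = demand + MEB = 214.625 - 3.307q.
Set SMB = MC: 214.625 - 3.307q = 24.999 + 2.048q → q* = 35.4110.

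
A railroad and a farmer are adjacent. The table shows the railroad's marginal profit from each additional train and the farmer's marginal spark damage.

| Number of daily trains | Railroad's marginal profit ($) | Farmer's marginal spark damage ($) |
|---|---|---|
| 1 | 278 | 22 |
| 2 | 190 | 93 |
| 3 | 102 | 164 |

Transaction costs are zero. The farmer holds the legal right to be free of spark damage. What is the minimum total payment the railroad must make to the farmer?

Efficient level: marginal profit ≥ marginal spark damage through level 2, so k* = 2.
With the farmer holding the right, the railroad must at least compensate total damage at k*: 22 + 93 = 115.

$115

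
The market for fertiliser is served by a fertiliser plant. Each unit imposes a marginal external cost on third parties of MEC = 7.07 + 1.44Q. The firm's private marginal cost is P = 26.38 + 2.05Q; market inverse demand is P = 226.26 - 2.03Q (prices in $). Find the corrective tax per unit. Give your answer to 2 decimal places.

tax = $57.37 per unit

Social marginal cost = private MC + MEC = 33.45 + 3.49Q.
Set SMC = demand: 33.45 + 3.49Q = 226.26 - 2.03Q → Q* = 34.9293.
The Pigouvian tax equals MEC at Q*: 7.07 + 1.44×34.9293 = 57.3682.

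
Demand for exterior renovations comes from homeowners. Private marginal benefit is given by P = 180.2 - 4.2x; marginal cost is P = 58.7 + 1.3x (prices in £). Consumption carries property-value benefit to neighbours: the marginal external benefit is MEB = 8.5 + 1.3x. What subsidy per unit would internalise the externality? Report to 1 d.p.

subsidy = £48.7 per unit

Social marginal benefit = demand + MEB = 188.7 - 2.9x.
Set SMB = MC: 188.7 - 2.9x = 58.7 + 1.3x → x* = 30.9524.
The Pigouvian subsidy equals MEB at x*: 8.5 + 1.3×30.9524 = 48.7381.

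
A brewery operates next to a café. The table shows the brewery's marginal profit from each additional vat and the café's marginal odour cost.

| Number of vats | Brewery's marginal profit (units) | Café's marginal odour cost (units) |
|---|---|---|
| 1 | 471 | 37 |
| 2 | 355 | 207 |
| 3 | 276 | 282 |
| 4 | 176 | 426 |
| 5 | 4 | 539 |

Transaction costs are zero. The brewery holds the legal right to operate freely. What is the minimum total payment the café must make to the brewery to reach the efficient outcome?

Left alone the brewery would choose level 5 (marginal profit stays positive).
Efficient level: k* = 2 (marginal profit ≥ marginal odour cost through 2).
The café must at least cover the brewery's forgone profit from cutting 5→2: 276 + 176 + 4 = 456.

456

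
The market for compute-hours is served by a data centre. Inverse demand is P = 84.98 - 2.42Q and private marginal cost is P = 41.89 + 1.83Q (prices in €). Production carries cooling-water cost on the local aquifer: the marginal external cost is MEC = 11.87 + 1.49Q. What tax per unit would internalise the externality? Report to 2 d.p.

tax = €19.97 per unit

Social marginal cost = private MC + MEC = 53.76 + 3.32Q.
Set SMC = demand: 53.76 + 3.32Q = 84.98 - 2.42Q → Q* = 5.4390.
The Pigouvian tax equals MEC at Q*: 11.87 + 1.49×5.4390 = 19.9741.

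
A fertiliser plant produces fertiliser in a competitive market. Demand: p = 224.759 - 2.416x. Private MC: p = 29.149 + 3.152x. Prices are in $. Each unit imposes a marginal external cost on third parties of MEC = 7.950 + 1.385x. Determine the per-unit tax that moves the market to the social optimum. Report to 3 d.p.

Social marginal cost = private MC + MEC = 37.099 + 4.537x.
Set SMC = demand: 37.099 + 4.537x = 224.759 - 2.416x → x* = 26.9898.
The Pigouvian tax equals MEC at x*: 7.950 + 1.385×26.9898 = 45.3309.

tax = $45.331 per unit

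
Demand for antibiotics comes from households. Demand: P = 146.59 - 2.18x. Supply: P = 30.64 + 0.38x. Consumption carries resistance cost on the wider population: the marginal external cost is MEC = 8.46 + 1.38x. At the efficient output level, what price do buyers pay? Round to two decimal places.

Social marginal benefit = demand − MEC = 138.13 - 3.56x.
Set SMB = MC: 138.13 - 3.56x = 30.64 + 0.38x → x* = 27.2817.
Consumer price on the demand curve at x*: 146.59 − 2.18×27.2817 = 87.1159.

P = 87.12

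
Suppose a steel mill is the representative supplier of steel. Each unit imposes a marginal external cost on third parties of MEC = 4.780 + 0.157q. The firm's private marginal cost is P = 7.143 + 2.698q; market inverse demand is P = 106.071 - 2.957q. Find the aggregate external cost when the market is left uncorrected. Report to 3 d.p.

107.645

Market equilibrium (private): 7.143 + 2.698q = 106.071 - 2.957q → q_m = 17.4939.
Total external cost = ∫₀^{q_m} (4.780 + 0.157q) dq = 4.780×17.4939 + ½×0.157×17.4939² = 107.6447.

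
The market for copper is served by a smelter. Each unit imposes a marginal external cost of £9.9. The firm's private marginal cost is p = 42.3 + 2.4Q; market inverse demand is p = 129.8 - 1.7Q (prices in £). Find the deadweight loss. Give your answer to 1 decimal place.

Market equilibrium (private): 42.3 + 2.4Q = 129.8 - 1.7Q → Q_m = 21.3415.
Social marginal cost = private MC + MEC = 52.2 + 2.4Q.
Set SMC = demand: 52.2 + 2.4Q = 129.8 - 1.7Q → Q* = 18.9268.
Between Q* and Q_m the wedge SMC − demand runs linearly from 0 to MEC(Q_m), so the loss is a triangle.
DWL = ½ × 2.4147 × 9.9000 = 11.9528.

DWL = £12.0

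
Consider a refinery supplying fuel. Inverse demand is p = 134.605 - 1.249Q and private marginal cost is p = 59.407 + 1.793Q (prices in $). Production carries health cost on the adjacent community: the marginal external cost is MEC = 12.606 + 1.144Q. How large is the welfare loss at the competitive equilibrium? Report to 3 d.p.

DWL = $199.669

Market equilibrium (private): 59.407 + 1.793Q = 134.605 - 1.249Q → Q_m = 24.7199.
Social marginal cost = private MC + MEC = 72.013 + 2.937Q.
Set SMC = demand: 72.013 + 2.937Q = 134.605 - 1.249Q → Q* = 14.9527.
Height of the DWL triangle at Q_m is SMC(Q_m) − demand(Q_m) = MEC(Q_m) = 40.8856.
DWL = ½ × 9.7672 × 40.8856 = 199.6689.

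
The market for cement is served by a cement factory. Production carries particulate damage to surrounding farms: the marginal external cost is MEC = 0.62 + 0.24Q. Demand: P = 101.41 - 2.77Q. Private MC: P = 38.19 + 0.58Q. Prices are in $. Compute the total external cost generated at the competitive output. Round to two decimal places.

Market equilibrium (private): 38.19 + 0.58Q = 101.41 - 2.77Q → Q_m = 18.8716.
Total external cost = ∫₀^{Q_m} (0.62 + 0.24Q) dQ = 0.62×18.8716 + ½×0.24×18.8716² = 54.4369.

$54.44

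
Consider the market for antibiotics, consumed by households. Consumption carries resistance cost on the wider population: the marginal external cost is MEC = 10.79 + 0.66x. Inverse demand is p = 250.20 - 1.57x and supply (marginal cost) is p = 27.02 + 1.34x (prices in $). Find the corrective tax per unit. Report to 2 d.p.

tax = $50.06 per unit

Social marginal benefit = demand − MEC = 239.41 - 2.23x.
Set SMB = MC: 239.41 - 2.23x = 27.02 + 1.34x → x* = 59.4930.
The Pigouvian tax equals MEC at x*: 10.79 + 0.66×59.4930 = 50.0554.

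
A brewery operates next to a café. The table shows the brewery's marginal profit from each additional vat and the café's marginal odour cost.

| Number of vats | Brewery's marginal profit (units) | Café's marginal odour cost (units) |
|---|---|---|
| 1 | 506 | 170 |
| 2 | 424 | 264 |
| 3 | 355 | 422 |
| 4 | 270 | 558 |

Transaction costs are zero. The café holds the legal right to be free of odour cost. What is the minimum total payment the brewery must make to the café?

Efficient level: marginal profit ≥ marginal odour cost through level 2, so k* = 2.
With the café holding the right, the brewery must at least compensate total damage at k*: 170 + 264 = 434.

434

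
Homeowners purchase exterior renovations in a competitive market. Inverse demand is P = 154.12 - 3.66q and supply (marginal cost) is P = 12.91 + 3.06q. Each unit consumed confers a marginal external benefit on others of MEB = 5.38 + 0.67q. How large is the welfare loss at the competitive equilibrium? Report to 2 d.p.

Market equilibrium (private): 12.91 + 3.06q = 154.12 - 3.66q → q_m = 21.0134.
Social marginal benefit = demand + MEB = 159.50 - 2.99q.
Set SMB = MC: 159.50 - 2.99q = 12.91 + 3.06q → q* = 24.2298.
Between q* and q_m the wedge SMB − MC runs linearly from 0 to MEB(q_m), so the loss is a triangle.
DWL = ½ × 3.2164 × 19.4590 = 31.2940.

DWL = 31.29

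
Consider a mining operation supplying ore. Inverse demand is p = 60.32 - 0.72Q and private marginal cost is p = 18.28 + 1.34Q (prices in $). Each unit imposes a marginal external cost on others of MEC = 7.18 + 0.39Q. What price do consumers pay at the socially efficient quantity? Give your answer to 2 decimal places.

Social marginal cost = private MC + MEC = 25.46 + 1.73Q.
Set SMC = demand: 25.46 + 1.73Q = 60.32 - 0.72Q → Q* = 14.2286.
Consumer price on the demand curve at Q*: 60.32 − 0.72×14.2286 = 50.0754.

P = $50.08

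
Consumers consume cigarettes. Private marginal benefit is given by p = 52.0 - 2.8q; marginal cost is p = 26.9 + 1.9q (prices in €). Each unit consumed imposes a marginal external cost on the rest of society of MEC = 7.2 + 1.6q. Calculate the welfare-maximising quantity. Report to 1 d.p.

q* = 2.8

Social marginal benefit = demand − MEC = 44.8 - 4.4q.
Set SMB = MC: 44.8 - 4.4q = 26.9 + 1.9q → q* = 2.8413.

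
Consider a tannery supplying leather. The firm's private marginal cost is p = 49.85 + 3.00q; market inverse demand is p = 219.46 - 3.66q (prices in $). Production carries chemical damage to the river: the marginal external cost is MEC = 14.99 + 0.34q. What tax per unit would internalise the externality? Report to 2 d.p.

tax = $22.50 per unit

Social marginal cost = private MC + MEC = 64.84 + 3.34q.
Set SMC = demand: 64.84 + 3.34q = 219.46 - 3.66q → q* = 22.0886.
The Pigouvian tax equals MEC at q*: 14.99 + 0.34×22.0886 = 22.5001.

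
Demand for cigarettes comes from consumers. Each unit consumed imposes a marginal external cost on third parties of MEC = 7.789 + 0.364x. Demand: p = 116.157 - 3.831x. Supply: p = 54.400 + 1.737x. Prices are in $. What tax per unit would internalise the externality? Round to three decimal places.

Social marginal benefit = demand − MEC = 108.368 - 4.195x.
Set SMB = MC: 108.368 - 4.195x = 54.400 + 1.737x → x* = 9.0978.
The Pigouvian tax equals MEC at x*: 7.789 + 0.364×9.0978 = 11.1006.

tax = $11.101 per unit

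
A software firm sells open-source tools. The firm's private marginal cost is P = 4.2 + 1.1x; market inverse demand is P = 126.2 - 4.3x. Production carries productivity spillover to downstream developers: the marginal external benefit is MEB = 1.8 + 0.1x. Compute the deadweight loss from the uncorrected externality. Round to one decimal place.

Market equilibrium (private): 4.2 + 1.1x = 126.2 - 4.3x → x_m = 22.5926.
Social marginal cost = private MC − MEB = 2.4 + x.
Set SMC = demand: 2.4 + x = 126.2 - 4.3x → x* = 23.3585.
Height of the DWL triangle at x_m is demand(x_m) − SMC(x_m) = MEB(x_m) = 4.0593.
DWL = ½ × 0.7659 × 4.0593 = 1.5545.

DWL = 1.6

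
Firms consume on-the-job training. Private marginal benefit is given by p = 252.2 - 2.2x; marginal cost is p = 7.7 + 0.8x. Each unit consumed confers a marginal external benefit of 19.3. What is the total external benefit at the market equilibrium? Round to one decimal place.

Market equilibrium (private): 7.7 + 0.8x = 252.2 - 2.2x → x_m = 81.5000.
Total external benefit = MEB × x_m = 19.3 × 81.5000 = 1572.9500.

1573.0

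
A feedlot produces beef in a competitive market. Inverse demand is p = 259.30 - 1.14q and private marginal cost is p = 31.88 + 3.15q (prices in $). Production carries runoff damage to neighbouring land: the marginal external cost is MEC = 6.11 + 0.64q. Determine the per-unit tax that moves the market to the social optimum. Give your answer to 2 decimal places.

Social marginal cost = private MC + MEC = 37.99 + 3.79q.
Set SMC = demand: 37.99 + 3.79q = 259.30 - 1.14q → q* = 44.8905.
The Pigouvian tax equals MEC at q*: 6.11 + 0.64×44.8905 = 34.8399.

tax = $34.84 per unit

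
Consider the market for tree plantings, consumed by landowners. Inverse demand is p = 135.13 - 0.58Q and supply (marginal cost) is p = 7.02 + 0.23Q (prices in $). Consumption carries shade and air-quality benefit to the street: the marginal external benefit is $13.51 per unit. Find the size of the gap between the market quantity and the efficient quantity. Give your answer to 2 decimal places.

Market equilibrium (private): 7.02 + 0.23Q = 135.13 - 0.58Q → Q_m = 158.1605.
Social marginal benefit = demand + MEB = 148.64 - 0.58Q.
Set SMB = MC: 148.64 - 0.58Q = 7.02 + 0.23Q → Q* = 174.8395.
Gap = |158.1605 − 174.8395| = 16.6790.

16.68 units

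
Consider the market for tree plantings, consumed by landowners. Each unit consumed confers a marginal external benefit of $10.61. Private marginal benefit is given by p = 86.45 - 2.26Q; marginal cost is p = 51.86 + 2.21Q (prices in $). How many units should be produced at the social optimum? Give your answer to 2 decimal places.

Q* = 10.11

Social marginal benefit = demand + MEB = 97.06 - 2.26Q.
Set SMB = MC: 97.06 - 2.26Q = 51.86 + 2.21Q → Q* = 10.1119.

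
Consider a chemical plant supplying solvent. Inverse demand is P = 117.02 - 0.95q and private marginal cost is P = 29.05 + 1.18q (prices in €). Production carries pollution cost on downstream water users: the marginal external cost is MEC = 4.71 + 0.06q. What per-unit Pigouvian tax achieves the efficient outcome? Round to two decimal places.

tax = €6.99 per unit

Social marginal cost = private MC + MEC = 33.76 + 1.24q.
Set SMC = demand: 33.76 + 1.24q = 117.02 - 0.95q → q* = 38.0183.
The Pigouvian tax equals MEC at q*: 4.71 + 0.06×38.0183 = 6.9911.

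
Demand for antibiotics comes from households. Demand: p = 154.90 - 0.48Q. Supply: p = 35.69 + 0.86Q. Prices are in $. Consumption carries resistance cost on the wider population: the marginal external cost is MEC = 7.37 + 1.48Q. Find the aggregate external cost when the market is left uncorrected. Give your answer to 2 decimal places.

$6512.28

Market equilibrium (private): 35.69 + 0.86Q = 154.90 - 0.48Q → Q_m = 88.9627.
Total external cost = ∫₀^{Q_m} (7.37 + 1.48Q) dQ = 7.37×88.9627 + ½×1.48×88.9627² = 6512.2830.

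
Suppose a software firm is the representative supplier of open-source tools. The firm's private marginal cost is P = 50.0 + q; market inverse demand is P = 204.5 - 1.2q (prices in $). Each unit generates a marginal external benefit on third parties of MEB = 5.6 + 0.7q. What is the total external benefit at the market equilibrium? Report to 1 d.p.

Market equilibrium (private): 50.0 + q = 204.5 - 1.2q → q_m = 70.2273.
Total external benefit = ∫₀^{q_m} (5.6 + 0.7q) dq = 5.6×70.2273 + ½×0.7×70.2273² = 2119.4287.

$2119.4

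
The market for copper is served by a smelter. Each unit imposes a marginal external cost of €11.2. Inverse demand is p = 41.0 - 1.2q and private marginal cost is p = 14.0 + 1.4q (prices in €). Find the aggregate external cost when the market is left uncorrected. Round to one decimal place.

€116.3

Market equilibrium (private): 14.0 + 1.4q = 41.0 - 1.2q → q_m = 10.3846.
Total external cost = MEC × q_m = 11.2 × 10.3846 = 116.3075.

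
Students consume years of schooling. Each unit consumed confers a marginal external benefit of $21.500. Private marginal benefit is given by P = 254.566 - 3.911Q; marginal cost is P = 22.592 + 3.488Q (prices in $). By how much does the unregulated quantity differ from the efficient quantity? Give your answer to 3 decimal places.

2.906 units

Market equilibrium (private): 22.592 + 3.488Q = 254.566 - 3.911Q → Q_m = 31.3521.
Social marginal benefit = demand + MEB = 276.066 - 3.911Q.
Set SMB = MC: 276.066 - 3.911Q = 22.592 + 3.488Q → Q* = 34.2579.
Gap = |31.3521 − 34.2579| = 2.9058.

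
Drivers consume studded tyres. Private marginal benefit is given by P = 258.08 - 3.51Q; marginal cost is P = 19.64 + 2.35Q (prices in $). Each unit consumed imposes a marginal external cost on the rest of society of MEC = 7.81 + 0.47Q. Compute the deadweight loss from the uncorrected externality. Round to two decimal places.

Market equilibrium (private): 19.64 + 2.35Q = 258.08 - 3.51Q → Q_m = 40.6894.
Social marginal benefit = demand − MEC = 250.27 - 3.98Q.
Set SMB = MC: 250.27 - 3.98Q = 19.64 + 2.35Q → Q* = 36.4344.
The loss is the area between SMB and MC from Q* to Q_m; with linear curves that's a triangle of height MEC(Q_m).
DWL = ½ × 4.2550 × 26.9340 = 57.3021.

DWL = $57.30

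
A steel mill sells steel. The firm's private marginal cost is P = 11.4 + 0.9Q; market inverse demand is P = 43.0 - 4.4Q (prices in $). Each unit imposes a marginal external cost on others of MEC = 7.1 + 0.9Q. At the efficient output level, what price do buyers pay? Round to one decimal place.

P = $25.6

Social marginal cost = private MC + MEC = 18.5 + 1.8Q.
Set SMC = demand: 18.5 + 1.8Q = 43.0 - 4.4Q → Q* = 3.9516.
Consumer price on the demand curve at Q*: 43.0 − 4.4×3.9516 = 25.6130.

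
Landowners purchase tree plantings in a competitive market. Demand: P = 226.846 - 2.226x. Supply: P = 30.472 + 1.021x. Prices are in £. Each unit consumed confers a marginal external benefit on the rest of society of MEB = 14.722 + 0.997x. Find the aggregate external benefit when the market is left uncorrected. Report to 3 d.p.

£2713.710

Market equilibrium (private): 30.472 + 1.021x = 226.846 - 2.226x → x_m = 60.4786.
Total external benefit = ∫₀^{x_m} (14.722 + 0.997x) dx = 14.722×60.4786 + ½×0.997×60.4786² = 2713.7100.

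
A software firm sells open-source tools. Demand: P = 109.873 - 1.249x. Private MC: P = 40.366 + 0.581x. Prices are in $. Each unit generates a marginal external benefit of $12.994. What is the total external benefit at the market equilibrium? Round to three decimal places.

$493.538

Market equilibrium (private): 40.366 + 0.581x = 109.873 - 1.249x → x_m = 37.9820.
Total external benefit = MEB × x_m = 12.994 × 37.9820 = 493.5381.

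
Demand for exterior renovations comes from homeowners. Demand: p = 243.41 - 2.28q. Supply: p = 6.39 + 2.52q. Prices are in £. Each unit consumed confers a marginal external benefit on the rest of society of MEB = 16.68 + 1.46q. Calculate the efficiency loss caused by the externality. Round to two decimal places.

Market equilibrium (private): 6.39 + 2.52q = 243.41 - 2.28q → q_m = 49.3792.
Social marginal benefit = demand + MEB = 260.09 - 0.82q.
Set SMB = MC: 260.09 - 0.82q = 6.39 + 2.52q → q* = 75.9581.
The welfare-loss triangle has base |q_m − q*| and height MEB(q_m) (the vertical gap between SMB and MC is zero at q* and MEB at q_m).
DWL = ½ × 26.5789 × 88.7736 = 1179.7523.

DWL = £1179.75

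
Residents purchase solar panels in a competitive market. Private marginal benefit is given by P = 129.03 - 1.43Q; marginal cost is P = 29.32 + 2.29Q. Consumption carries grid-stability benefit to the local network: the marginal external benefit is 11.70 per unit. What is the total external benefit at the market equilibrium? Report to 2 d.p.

Market equilibrium (private): 29.32 + 2.29Q = 129.03 - 1.43Q → Q_m = 26.8038.
Total external benefit = MEB × Q_m = 11.70 × 26.8038 = 313.6045.

313.60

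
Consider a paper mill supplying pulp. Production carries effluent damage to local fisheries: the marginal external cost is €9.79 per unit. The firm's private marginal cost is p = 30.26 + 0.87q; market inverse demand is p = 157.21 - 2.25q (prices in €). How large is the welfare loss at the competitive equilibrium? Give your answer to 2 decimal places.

Market equilibrium (private): 30.26 + 0.87q = 157.21 - 2.25q → q_m = 40.6891.
Social marginal cost = private MC + MEC = 40.05 + 0.87q.
Set SMC = demand: 40.05 + 0.87q = 157.21 - 2.25q → q* = 37.5513.
The loss is the area between SMC and demand from q* to q_m; with linear curves that's a triangle of height MEC(q_m).
DWL = ½ × 3.1378 × 9.7900 = 15.3595.

DWL = €15.36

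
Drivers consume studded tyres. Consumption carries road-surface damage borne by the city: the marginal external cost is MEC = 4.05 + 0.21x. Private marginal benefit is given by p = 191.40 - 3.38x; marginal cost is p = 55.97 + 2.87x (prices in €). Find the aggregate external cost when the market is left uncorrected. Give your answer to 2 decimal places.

Market equilibrium (private): 55.97 + 2.87x = 191.40 - 3.38x → x_m = 21.6688.
Total external cost = ∫₀^{x_m} (4.05 + 0.21x) dx = 4.05×21.6688 + ½×0.21×21.6688² = 137.0600.

€137.06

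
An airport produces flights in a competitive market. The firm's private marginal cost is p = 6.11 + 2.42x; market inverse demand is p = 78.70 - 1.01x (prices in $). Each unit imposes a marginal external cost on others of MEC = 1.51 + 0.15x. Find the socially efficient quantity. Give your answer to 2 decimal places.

x* = 19.85

Social marginal cost = private MC + MEC = 7.62 + 2.57x.
Set SMC = demand: 7.62 + 2.57x = 78.70 - 1.01x → x* = 19.8547.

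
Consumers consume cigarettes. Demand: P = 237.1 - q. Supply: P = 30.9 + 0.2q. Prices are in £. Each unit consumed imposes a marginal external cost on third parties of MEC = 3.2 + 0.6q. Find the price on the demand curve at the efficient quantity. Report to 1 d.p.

P = £124.3

Social marginal benefit = demand − MEC = 233.9 - 1.6q.
Set SMB = MC: 233.9 - 1.6q = 30.9 + 0.2q → q* = 112.7778.
Consumer price on the demand curve at q*: 237.1 − 1.0×112.7778 = 124.3222.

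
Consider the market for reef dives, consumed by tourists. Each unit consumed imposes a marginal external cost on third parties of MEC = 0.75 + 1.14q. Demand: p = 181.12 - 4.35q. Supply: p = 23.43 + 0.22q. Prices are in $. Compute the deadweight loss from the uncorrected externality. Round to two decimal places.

DWL = $140.71

Market equilibrium (private): 23.43 + 0.22q = 181.12 - 4.35q → q_m = 34.5055.
Social marginal benefit = demand − MEC = 180.37 - 5.49q.
Set SMB = MC: 180.37 - 5.49q = 23.43 + 0.22q → q* = 27.4851.
The loss is the area between SMB and MC from q* to q_m; with linear curves that's a triangle of height MEC(q_m).
DWL = ½ × 7.0204 × 40.0862 = 140.7106.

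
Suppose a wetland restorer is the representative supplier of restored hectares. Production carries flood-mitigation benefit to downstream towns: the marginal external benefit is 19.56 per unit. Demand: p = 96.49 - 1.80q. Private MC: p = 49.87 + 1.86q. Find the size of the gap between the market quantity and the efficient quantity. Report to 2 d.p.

5.34 units

Market equilibrium (private): 49.87 + 1.86q = 96.49 - 1.80q → q_m = 12.7377.
Social marginal cost = private MC − MEB = 30.31 + 1.86q.
Set SMC = demand: 30.31 + 1.86q = 96.49 - 1.80q → q* = 18.0820.
Gap = |12.7377 − 18.0820| = 5.3443.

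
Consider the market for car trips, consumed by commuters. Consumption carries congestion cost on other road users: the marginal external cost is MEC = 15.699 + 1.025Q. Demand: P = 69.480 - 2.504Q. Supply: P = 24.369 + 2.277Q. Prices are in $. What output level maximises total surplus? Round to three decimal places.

Q* = 5.066

Social marginal benefit = demand − MEC = 53.781 - 3.529Q.
Set SMB = MC: 53.781 - 3.529Q = 24.369 + 2.277Q → Q* = 5.0658.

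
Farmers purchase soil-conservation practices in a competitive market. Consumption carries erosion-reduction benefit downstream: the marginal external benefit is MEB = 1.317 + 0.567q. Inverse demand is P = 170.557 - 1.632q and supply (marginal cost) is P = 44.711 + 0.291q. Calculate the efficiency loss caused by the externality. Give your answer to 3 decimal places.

DWL = 544.366

Market equilibrium (private): 44.711 + 0.291q = 170.557 - 1.632q → q_m = 65.4425.
Social marginal benefit = demand + MEB = 171.874 - 1.065q.
Set SMB = MC: 171.874 - 1.065q = 44.711 + 0.291q → q* = 93.7780.
Between q* and q_m the wedge SMB − MC runs linearly from 0 to MEB(q_m), so the loss is a triangle.
DWL = ½ × 28.3355 × 38.4229 = 544.3660.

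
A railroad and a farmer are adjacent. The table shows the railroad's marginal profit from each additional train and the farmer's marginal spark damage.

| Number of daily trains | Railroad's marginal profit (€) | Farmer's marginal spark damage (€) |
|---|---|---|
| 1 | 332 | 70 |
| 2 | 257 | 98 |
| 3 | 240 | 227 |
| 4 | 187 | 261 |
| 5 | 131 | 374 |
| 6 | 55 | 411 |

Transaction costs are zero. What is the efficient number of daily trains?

Bargaining reaches the level where marginal profit last exceeds marginal spark damage.
That holds through level 3 (240 ≥ 227) but not at 4 (187 < 261).

3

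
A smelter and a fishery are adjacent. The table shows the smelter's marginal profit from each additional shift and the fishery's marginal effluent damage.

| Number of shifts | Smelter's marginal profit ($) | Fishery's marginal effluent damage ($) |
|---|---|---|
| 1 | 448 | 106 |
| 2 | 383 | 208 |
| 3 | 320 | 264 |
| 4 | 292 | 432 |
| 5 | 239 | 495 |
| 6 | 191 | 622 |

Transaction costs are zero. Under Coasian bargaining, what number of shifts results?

Bargaining reaches the level where marginal profit last exceeds marginal effluent damage.
That holds through level 3 (320 ≥ 264) but not at 4 (292 < 432).

3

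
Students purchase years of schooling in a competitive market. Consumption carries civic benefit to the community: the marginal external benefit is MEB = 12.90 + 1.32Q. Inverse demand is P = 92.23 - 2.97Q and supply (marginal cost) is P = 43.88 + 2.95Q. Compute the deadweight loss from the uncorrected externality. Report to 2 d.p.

Market equilibrium (private): 43.88 + 2.95Q = 92.23 - 2.97Q → Q_m = 8.1672.
Social marginal benefit = demand + MEB = 105.13 - 1.65Q.
Set SMB = MC: 105.13 - 1.65Q = 43.88 + 2.95Q → Q* = 13.3152.
Between Q* and Q_m the wedge SMB − MC runs linearly from 0 to MEB(Q_m), so the loss is a triangle.
DWL = ½ × 5.1480 × 23.6807 = 60.9541.

DWL = 60.95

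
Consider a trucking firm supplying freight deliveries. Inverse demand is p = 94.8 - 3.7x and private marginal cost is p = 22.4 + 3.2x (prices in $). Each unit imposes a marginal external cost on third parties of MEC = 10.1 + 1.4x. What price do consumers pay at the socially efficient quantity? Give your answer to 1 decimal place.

Social marginal cost = private MC + MEC = 32.5 + 4.6x.
Set SMC = demand: 32.5 + 4.6x = 94.8 - 3.7x → x* = 7.5060.
Consumer price on the demand curve at x*: 94.8 − 3.7×7.5060 = 67.0278.

P = $67.0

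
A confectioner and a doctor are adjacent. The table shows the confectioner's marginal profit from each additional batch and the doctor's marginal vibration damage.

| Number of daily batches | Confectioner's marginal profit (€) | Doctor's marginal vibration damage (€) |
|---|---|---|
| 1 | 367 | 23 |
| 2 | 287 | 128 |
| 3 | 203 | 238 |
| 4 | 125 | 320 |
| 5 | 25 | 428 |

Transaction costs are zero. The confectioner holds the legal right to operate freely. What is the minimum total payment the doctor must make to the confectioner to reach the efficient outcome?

Left alone the confectioner would choose level 5 (marginal profit stays positive).
Efficient level: k* = 2 (marginal profit ≥ marginal vibration damage through 2).
The doctor must at least cover the confectioner's forgone profit from cutting 5→2: 203 + 125 + 25 = 353.

€353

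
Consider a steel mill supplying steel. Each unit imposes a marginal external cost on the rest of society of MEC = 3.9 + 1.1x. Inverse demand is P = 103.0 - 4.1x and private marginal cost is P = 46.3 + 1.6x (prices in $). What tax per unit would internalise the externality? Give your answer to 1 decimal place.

Social marginal cost = private MC + MEC = 50.2 + 2.7x.
Set SMC = demand: 50.2 + 2.7x = 103.0 - 4.1x → x* = 7.7647.
The Pigouvian tax equals MEC at x*: 3.9 + 1.1×7.7647 = 12.4412.

tax = $12.4 per unit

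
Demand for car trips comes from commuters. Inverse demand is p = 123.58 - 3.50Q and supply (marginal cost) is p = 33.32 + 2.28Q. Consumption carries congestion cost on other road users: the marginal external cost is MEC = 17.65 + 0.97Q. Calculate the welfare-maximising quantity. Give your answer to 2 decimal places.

Q* = 10.76

Social marginal benefit = demand − MEC = 105.93 - 4.47Q.
Set SMB = MC: 105.93 - 4.47Q = 33.32 + 2.28Q → Q* = 10.7570.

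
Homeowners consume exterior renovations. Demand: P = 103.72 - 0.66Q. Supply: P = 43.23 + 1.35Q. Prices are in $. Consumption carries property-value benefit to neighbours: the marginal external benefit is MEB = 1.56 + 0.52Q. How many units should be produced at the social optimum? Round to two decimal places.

Social marginal benefit = demand + MEB = 105.28 - 0.14Q.
Set SMB = MC: 105.28 - 0.14Q = 43.23 + 1.35Q → Q* = 41.6443.

Q* = 41.64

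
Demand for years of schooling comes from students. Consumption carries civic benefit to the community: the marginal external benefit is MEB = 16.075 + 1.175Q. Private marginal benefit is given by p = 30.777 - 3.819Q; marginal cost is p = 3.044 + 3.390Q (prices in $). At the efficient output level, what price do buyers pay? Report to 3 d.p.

Social marginal benefit = demand + MEB = 46.852 - 2.644Q.
Set SMB = MC: 46.852 - 2.644Q = 3.044 + 3.390Q → Q* = 7.2602.
Consumer price on the demand curve at Q*: 30.777 − 3.819×7.2602 = 3.0503.

P = $3.050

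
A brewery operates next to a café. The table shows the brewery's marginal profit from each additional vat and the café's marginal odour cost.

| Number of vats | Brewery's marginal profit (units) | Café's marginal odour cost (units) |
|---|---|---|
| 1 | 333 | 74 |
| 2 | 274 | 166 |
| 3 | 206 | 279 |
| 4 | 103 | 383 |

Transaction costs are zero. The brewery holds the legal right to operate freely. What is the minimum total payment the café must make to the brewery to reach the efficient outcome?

309

Left alone the brewery would choose level 4 (marginal profit stays positive).
Efficient level: k* = 2 (marginal profit ≥ marginal odour cost through 2).
The café must at least cover the brewery's forgone profit from cutting 4→2: 206 + 103 = 309.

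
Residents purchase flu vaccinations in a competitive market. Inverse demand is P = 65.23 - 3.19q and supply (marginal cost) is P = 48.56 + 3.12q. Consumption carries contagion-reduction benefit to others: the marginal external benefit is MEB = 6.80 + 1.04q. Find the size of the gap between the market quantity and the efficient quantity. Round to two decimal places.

Market equilibrium (private): 48.56 + 3.12q = 65.23 - 3.19q → q_m = 2.6418.
Social marginal benefit = demand + MEB = 72.03 - 2.15q.
Set SMB = MC: 72.03 - 2.15q = 48.56 + 3.12q → q* = 4.4535.
Gap = |2.6418 − 4.4535| = 1.8117.

1.81 units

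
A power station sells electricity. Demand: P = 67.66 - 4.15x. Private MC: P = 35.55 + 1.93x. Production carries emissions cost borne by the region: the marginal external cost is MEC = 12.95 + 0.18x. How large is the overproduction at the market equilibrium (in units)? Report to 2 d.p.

Market equilibrium (private): 35.55 + 1.93x = 67.66 - 4.15x → x_m = 5.2813.
Social marginal cost = private MC + MEC = 48.50 + 2.11x.
Set SMC = demand: 48.50 + 2.11x = 67.66 - 4.15x → x* = 3.0607.
Gap = |5.2813 − 3.0607| = 2.2206.

2.22 units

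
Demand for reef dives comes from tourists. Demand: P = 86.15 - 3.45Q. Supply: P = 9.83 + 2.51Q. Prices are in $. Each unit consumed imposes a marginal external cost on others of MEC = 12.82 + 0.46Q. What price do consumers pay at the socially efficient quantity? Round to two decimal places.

P = $52.03

Social marginal benefit = demand − MEC = 73.33 - 3.91Q.
Set SMB = MC: 73.33 - 3.91Q = 9.83 + 2.51Q → Q* = 9.8910.
Consumer price on the demand curve at Q*: 86.15 − 3.45×9.8910 = 52.0261.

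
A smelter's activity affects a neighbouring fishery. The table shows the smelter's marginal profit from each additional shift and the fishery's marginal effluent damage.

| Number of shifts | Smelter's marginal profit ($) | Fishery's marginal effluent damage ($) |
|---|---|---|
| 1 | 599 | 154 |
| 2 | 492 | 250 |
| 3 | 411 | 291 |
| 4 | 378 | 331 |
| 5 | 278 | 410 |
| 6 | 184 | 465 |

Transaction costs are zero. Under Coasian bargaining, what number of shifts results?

4

Bargaining reaches the level where marginal profit last exceeds marginal effluent damage.
That holds through level 4 (378 ≥ 331) but not at 5 (278 < 410).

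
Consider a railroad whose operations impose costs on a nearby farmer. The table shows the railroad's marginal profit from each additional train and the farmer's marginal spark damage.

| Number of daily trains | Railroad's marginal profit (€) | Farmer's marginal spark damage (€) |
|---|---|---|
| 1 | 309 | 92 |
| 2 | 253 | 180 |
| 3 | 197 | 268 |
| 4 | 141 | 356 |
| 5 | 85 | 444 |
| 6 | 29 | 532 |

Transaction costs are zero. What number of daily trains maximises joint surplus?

2

Bargaining reaches the level where marginal profit last exceeds marginal spark damage.
That holds through level 2 (253 ≥ 180) but not at 3 (197 < 268).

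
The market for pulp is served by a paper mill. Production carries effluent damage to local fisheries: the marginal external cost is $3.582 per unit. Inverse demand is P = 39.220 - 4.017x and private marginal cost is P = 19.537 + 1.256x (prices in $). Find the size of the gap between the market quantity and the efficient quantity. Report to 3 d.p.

Market equilibrium (private): 19.537 + 1.256x = 39.220 - 4.017x → x_m = 3.7328.
Social marginal cost = private MC + MEC = 23.119 + 1.256x.
Set SMC = demand: 23.119 + 1.256x = 39.220 - 4.017x → x* = 3.0535.
Gap = |3.7328 − 3.0535| = 0.6793.

0.679 units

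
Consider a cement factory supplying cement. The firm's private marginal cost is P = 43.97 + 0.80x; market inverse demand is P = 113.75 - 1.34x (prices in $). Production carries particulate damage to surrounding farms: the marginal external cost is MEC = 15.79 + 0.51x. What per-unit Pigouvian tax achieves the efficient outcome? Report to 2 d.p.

Social marginal cost = private MC + MEC = 59.76 + 1.31x.
Set SMC = demand: 59.76 + 1.31x = 113.75 - 1.34x → x* = 20.3736.
The Pigouvian tax equals MEC at x*: 15.79 + 0.51×20.3736 = 26.1805.

tax = $26.18 per unit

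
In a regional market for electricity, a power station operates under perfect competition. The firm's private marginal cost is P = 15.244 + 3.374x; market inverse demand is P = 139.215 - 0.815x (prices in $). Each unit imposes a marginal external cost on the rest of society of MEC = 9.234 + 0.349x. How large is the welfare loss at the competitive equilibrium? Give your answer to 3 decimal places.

Market equilibrium (private): 15.244 + 3.374x = 139.215 - 0.815x → x_m = 29.5944.
Social marginal cost = private MC + MEC = 24.478 + 3.723x.
Set SMC = demand: 24.478 + 3.723x = 139.215 - 0.815x → x* = 25.2836.
Between x* and x_m the wedge SMC − demand runs linearly from 0 to MEC(x_m), so the loss is a triangle.
DWL = ½ × 4.3108 × 19.5625 = 42.1650.

DWL = $42.165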